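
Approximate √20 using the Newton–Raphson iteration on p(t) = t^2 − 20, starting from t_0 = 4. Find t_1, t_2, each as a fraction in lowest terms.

t_1 = 9/2, t_2 = 161/36

p'(t) = 2t.
p(4) = −4, p'(4) = 8, so t_1 = 4 − (−4)/8 = 9/2.
p(9/2) = 1/4, p'(9/2) = 9, so t_2 = (9/2) − (1/4)/9 = 161/36.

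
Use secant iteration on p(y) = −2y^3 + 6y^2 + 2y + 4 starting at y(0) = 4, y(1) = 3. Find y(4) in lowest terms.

p(4) = −20, p(3) = 10. y(2) = 3 − 10·(3 − 4)/(10 − (−20)) = 10/3.
p(3) = 10, p(10/3) = 88/27. y(3) = (10/3) − (88/27)·((10/3) − 3)/((88/27) − 10) = 318/91.
p(10/3) = 88/27, p(318/91) = −820160/753571. y(4) = (318/91) − (−820160/753571)·((318/91) − (10/3))/((−820160/753571) − (88/27)) = 3472158/1005211.

3472158/1005211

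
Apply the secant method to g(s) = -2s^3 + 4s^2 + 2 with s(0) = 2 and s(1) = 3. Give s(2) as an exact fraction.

19/9

g(2) = 2, g(3) = -16. s(2) = 3 - (-16)·(3 - 2)/((-16) - 2) = 19/9.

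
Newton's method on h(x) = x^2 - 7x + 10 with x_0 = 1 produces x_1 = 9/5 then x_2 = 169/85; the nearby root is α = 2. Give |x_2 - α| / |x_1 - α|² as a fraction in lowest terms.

5/17

x_1 - α = 9/5 - 2 = -1/5, so |x_1 - α| = 1/5.
x_2 - α = 169/85 - 2 = -1/85, so |x_2 - α| = 1/85.
|x_1 - α|² = 1/25.
Ratio = (1/85) / (1/25) = 5/17.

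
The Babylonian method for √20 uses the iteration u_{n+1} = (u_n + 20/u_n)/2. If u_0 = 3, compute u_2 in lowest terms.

1561/348

u_1 = (3 + 20/3)/2 = 29/6.
u_2 = (29/6 + 20/(29/6))/2 = 1561/348.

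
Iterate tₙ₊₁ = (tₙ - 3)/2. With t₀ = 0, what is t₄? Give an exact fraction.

t₁ = (0 - 3)/2 = -3/2.
t₂ = ((-3/2) - 3)/2 = -9/4.
t₃ = ((-9/4) - 3)/2 = -21/8.
t₄ = ((-21/8) - 3)/2 = -45/16.

-45/16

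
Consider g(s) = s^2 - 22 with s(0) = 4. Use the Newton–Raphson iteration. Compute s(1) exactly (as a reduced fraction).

19/4

g'(s) = 2s.
g(4) = -6, g'(4) = 8, so s(1) = 4 - (-6)/8 = 19/4.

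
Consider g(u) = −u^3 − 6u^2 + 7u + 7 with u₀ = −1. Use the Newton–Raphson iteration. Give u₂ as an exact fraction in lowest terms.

g'(u) = −3u^2 − 12u + 7.
g(−1) = −5, g'(−1) = 16, so u₁ = (−1) − (−5)/16 = −11/16.
g(−11/16) = −1325/4096, g'(−11/16) = 3541/256, so u₂ = (−11/16) − (−1325/4096)/(3541/256) = −18813/28328.

−18813/28328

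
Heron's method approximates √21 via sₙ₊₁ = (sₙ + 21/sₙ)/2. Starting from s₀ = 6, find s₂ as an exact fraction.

697/152

s₁ = (6 + 21/6)/2 = 19/4.
s₂ = (19/4 + 21/(19/4))/2 = 697/152.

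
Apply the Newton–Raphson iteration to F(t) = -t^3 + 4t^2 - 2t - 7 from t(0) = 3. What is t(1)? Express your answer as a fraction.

F'(t) = -3t^2 + 8t - 2.
F(3) = -4, F'(3) = -5, so t(1) = 3 - (-4)/(-5) = 11/5.

11/5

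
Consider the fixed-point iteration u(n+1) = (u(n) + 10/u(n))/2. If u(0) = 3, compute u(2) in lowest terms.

u(1) = (3 + 10/3)/2 = 19/6.
u(2) = (19/6 + 10/(19/6))/2 = 721/228.

721/228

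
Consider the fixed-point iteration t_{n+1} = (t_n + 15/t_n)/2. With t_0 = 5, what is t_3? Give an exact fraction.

t_1 = (5 + 15/5)/2 = 4.
t_2 = (4 + 15/4)/2 = 31/8.
t_3 = (31/8 + 15/(31/8))/2 = 1921/496.

1921/496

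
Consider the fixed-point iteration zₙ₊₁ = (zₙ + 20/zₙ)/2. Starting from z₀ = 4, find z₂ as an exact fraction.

161/36

z₁ = (4 + 20/4)/2 = 9/2.
z₂ = (9/2 + 20/(9/2))/2 = 161/36.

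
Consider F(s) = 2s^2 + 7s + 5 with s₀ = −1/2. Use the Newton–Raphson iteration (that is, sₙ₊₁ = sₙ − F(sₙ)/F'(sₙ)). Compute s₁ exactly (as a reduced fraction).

−9/10

F'(s) = 4s + 7.
F(−1/2) = 2, F'(−1/2) = 5, so s₁ = (−1/2) − 2/5 = −9/10.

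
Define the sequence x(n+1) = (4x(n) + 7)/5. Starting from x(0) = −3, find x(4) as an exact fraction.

x(1) = (4·(−3) + 7)/5 = −1.
x(2) = (4·(−1) + 7)/5 = 3/5.
x(3) = (4·(3/5) + 7)/5 = 47/25.
x(4) = (4·(47/25) + 7)/5 = 363/125.

363/125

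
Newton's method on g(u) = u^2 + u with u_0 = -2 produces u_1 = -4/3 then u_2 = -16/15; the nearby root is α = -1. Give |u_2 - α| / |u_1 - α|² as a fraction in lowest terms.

3/5

u_1 - α = -4/3 - (-1) = -4/3 + 1 = -1/3, so |u_1 - α| = 1/3.
u_2 - α = -16/15 - (-1) = -16/15 + 1 = -1/15, so |u_2 - α| = 1/15.
|u_1 - α|² = 1/9.
Ratio = (1/15) / (1/9) = 3/5.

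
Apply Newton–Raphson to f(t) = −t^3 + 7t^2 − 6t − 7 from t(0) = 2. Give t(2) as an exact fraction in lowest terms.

9276/4885

f'(t) = −3t^2 + 14t − 6.
f(2) = 1, f'(2) = 10, so t(1) = 2 − 1/10 = 19/10.
f(19/10) = 11/1000, f'(19/10) = 977/100, so t(2) = (19/10) − (11/1000)/(977/100) = 9276/4885.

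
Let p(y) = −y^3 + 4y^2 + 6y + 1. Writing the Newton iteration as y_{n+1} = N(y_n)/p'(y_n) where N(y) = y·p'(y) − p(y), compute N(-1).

5

p'(y) = −3y^2 + 8y + 6.
N(y) = y·p'(y) − p(y) = y·(−3y^2 + 8y + 6) − (−y^3 + 4y^2 + 6y + 1) = −2y^3 + 4y^2 − 1.
N(-1) = 5.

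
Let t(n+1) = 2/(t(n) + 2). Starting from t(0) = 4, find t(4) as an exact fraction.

t(1) = 2/(4 + 2) = 1/3.
t(2) = 2/(1/3 + 2) = 6/7.
t(3) = 2/(6/7 + 2) = 7/10.
t(4) = 2/(7/10 + 2) = 20/27.

20/27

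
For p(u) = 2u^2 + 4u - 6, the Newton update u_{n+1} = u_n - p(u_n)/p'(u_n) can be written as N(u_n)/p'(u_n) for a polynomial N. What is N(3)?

24

p'(u) = 4u + 4.
N(u) = u·p'(u) - p(u) = u·(4u + 4) - (2u^2 + 4u - 6) = 2u^2 + 6.
N(3) = 24.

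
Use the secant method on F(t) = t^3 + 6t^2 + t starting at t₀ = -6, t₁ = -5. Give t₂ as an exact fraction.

-75/13

F(-6) = -6, F(-5) = 20. t₂ = (-5) - 20·((-5) - (-6))/(20 - (-6)) = -75/13.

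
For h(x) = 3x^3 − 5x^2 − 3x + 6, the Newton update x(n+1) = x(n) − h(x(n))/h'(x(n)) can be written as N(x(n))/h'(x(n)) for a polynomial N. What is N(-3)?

−213

h'(x) = 9x^2 − 10x − 3.
N(x) = x·h'(x) − h(x) = x·(9x^2 − 10x − 3) − (3x^3 − 5x^2 − 3x + 6) = 6x^3 − 5x^2 − 6.
N(-3) = −213.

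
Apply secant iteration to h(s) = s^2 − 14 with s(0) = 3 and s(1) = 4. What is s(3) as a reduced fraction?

h(3) = −5, h(4) = 2. s(2) = 4 − 2·(4 − 3)/(2 − (−5)) = 26/7.
h(4) = 2, h(26/7) = −10/49. s(3) = (26/7) − (−10/49)·((26/7) − 4)/((−10/49) − 2) = 101/27.

101/27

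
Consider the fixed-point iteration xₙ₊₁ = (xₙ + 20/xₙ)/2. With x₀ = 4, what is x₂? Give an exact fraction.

161/36

x₁ = (4 + 20/4)/2 = 9/2.
x₂ = (9/2 + 20/(9/2))/2 = 161/36.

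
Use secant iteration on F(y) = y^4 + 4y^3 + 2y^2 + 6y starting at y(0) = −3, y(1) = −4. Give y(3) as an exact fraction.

−5246736/1354559

F(−3) = −27, F(−4) = 8. y(2) = (−4) − 8·((−4) − (−3))/(8 − (−27)) = −132/35.
F(−4) = 8, F(−132/35) = −9667944/1500625. y(3) = (−132/35) − (−9667944/1500625)·((−132/35) − (−4))/((−9667944/1500625) − 8) = −5246736/1354559.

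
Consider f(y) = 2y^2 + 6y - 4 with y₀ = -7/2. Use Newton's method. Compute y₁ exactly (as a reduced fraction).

-57/16

f'(y) = 4y + 6.
f(-7/2) = -1/2, f'(-7/2) = -8, so y₁ = (-7/2) - (-1/2)/(-8) = -57/16.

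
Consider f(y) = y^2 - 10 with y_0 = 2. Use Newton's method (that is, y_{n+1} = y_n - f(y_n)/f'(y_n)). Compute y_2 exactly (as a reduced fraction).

f'(y) = 2y.
f(2) = -6, f'(2) = 4, so y_1 = 2 - (-6)/4 = 7/2.
f(7/2) = 9/4, f'(7/2) = 7, so y_2 = (7/2) - (9/4)/7 = 89/28.

89/28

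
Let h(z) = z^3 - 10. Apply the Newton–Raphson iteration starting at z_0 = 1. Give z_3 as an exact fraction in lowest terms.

4909/2116

h'(z) = 3z^2.
h(1) = -9, h'(1) = 3, so z_1 = 1 - (-9)/3 = 4.
h(4) = 54, h'(4) = 48, so z_2 = 4 - 54/48 = 23/8.
h(23/8) = 7047/512, h'(23/8) = 1587/64, so z_3 = (23/8) - (7047/512)/(1587/64) = 4909/2116.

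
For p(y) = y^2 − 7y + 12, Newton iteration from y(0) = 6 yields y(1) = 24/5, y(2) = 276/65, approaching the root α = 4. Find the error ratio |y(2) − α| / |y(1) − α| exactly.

4/13

y(1) − α = 24/5 − 4 = 4/5, so |y(1) − α| = 4/5.
y(2) − α = 276/65 − 4 = 16/65, so |y(2) − α| = 16/65.
Ratio = (16/65) / (4/5) = 4/13.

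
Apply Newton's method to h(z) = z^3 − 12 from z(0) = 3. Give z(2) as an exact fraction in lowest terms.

h'(z) = 3z^2.
h(3) = 15, h'(3) = 27, so z(1) = 3 − 15/27 = 22/9.
h(22/9) = 1900/729, h'(22/9) = 484/27, so z(2) = (22/9) − (1900/729)/(484/27) = 7511/3267.

7511/3267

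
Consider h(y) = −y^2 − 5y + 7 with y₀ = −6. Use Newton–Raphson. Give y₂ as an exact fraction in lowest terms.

h'(y) = −2y − 5.
h(−6) = 1, h'(−6) = 7, so y₁ = (−6) − 1/7 = −43/7.
h(−43/7) = −1/49, h'(−43/7) = 51/7, so y₂ = (−43/7) − (−1/49)/(51/7) = −2192/357.

−2192/357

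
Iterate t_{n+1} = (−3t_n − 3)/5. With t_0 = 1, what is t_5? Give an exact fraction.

t_1 = (−3·1 − 3)/5 = −6/5.
t_2 = (−3·(−6/5) − 3)/5 = 3/25.
t_3 = (−3·(3/25) − 3)/5 = −84/125.
t_4 = (−3·(−84/125) − 3)/5 = −123/625.
t_5 = (−3·(−123/625) − 3)/5 = −1506/3125.

−1506/3125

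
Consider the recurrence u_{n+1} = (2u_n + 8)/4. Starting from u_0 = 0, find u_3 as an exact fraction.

u_1 = (2·0 + 8)/4 = 2.
u_2 = (2·2 + 8)/4 = 3.
u_3 = (2·3 + 8)/4 = 7/2.

7/2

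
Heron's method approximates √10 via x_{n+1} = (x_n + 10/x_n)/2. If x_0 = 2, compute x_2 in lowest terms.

x_1 = (2 + 10/2)/2 = 7/2.
x_2 = (7/2 + 10/(7/2))/2 = 89/28.

89/28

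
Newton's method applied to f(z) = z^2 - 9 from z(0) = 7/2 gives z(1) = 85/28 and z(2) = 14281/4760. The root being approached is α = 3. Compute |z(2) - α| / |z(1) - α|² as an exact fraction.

14/85

z(1) - α = 85/28 - 3 = 1/28, so |z(1) - α| = 1/28.
z(2) - α = 14281/4760 - 3 = 1/4760, so |z(2) - α| = 1/4760.
|z(1) - α|² = 1/784.
Ratio = (1/4760) / (1/784) = 14/85.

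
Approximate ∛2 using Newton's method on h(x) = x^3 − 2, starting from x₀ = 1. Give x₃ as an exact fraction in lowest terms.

h'(x) = 3x^2.
h(1) = −1, h'(1) = 3, so x₁ = 1 − (−1)/3 = 4/3.
h(4/3) = 10/27, h'(4/3) = 16/3, so x₂ = (4/3) − (10/27)/(16/3) = 91/72.
h(91/72) = 7075/373248, h'(91/72) = 8281/1728, so x₃ = (91/72) − (7075/373248)/(8281/1728) = 1126819/894348.

1126819/894348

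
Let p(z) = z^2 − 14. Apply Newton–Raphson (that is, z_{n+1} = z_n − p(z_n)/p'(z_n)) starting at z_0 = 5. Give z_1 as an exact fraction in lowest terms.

39/10

p'(z) = 2z.
p(5) = 11, p'(5) = 10, so z_1 = 5 − 11/10 = 39/10.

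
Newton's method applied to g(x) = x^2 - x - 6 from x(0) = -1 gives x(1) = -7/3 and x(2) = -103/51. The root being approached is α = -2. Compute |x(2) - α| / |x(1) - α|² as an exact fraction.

x(1) - α = -7/3 - (-2) = -7/3 + 2 = -1/3, so |x(1) - α| = 1/3.
x(2) - α = -103/51 - (-2) = -103/51 + 2 = -1/51, so |x(2) - α| = 1/51.
|x(1) - α|² = 1/9.
Ratio = (1/51) / (1/9) = 3/17.

3/17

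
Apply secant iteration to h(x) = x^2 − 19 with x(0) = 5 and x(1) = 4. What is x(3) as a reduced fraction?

h(5) = 6, h(4) = −3. x(2) = 4 − (−3)·(4 − 5)/((−3) − 6) = 13/3.
h(4) = −3, h(13/3) = −2/9. x(3) = (13/3) − (−2/9)·((13/3) − 4)/((−2/9) − (−3)) = 109/25.

109/25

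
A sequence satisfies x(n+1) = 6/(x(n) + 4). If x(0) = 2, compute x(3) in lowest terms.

15/13

x(1) = 6/(2 + 4) = 1.
x(2) = 6/(1 + 4) = 6/5.
x(3) = 6/(6/5 + 4) = 15/13.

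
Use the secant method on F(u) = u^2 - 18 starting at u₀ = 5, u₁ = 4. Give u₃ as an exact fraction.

157/37

F(5) = 7, F(4) = -2. u₂ = 4 - (-2)·(4 - 5)/((-2) - 7) = 38/9.
F(4) = -2, F(38/9) = -14/81. u₃ = (38/9) - (-14/81)·((38/9) - 4)/((-14/81) - (-2)) = 157/37.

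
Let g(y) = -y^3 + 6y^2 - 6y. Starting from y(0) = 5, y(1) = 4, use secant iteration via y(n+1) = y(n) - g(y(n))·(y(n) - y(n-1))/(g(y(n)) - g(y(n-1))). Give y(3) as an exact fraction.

g(5) = -5, g(4) = 8. y(2) = 4 - 8·(4 - 5)/(8 - (-5)) = 60/13.
g(4) = 8, g(60/13) = 3960/2197. y(3) = (60/13) - (3960/2197)·((60/13) - 4)/((3960/2197) - 8) = 4080/851.

4080/851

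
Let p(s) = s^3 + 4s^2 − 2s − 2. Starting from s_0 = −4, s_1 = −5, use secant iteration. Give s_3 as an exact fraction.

−58232/13445

p(−4) = 6, p(−5) = −17. s_2 = (−5) − (−17)·((−5) − (−4))/((−17) − 6) = −98/23.
p(−5) = −17, p(−98/23) = 21726/12167. s_3 = (−98/23) − (21726/12167)·((−98/23) − (−5))/((21726/12167) − (−17)) = −58232/13445.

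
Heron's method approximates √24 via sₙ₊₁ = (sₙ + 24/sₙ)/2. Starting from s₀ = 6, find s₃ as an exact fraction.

s₁ = (6 + 24/6)/2 = 5.
s₂ = (5 + 24/5)/2 = 49/10.
s₃ = (49/10 + 24/(49/10))/2 = 4801/980.

4801/980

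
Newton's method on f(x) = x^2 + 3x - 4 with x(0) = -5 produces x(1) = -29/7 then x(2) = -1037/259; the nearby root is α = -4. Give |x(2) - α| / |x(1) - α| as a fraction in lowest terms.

x(1) - α = -29/7 - (-4) = -29/7 + 4 = -1/7, so |x(1) - α| = 1/7.
x(2) - α = -1037/259 - (-4) = -1037/259 + 4 = -1/259, so |x(2) - α| = 1/259.
Ratio = (1/259) / (1/7) = 1/37.

1/37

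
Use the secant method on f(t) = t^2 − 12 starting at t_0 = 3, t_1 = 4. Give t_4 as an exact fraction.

724/209

f(3) = −3, f(4) = 4. t_2 = 4 − 4·(4 − 3)/(4 − (−3)) = 24/7.
f(4) = 4, f(24/7) = −12/49. t_3 = (24/7) − (−12/49)·((24/7) − 4)/((−12/49) − 4) = 45/13.
f(24/7) = −12/49, f(45/13) = −3/169. t_4 = (45/13) − (−3/169)·((45/13) − (24/7))/((−3/169) − (−12/49)) = 724/209.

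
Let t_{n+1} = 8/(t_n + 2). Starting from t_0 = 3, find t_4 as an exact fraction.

t_1 = 8/(3 + 2) = 8/5.
t_2 = 8/(8/5 + 2) = 20/9.
t_3 = 8/(20/9 + 2) = 36/19.
t_4 = 8/(36/19 + 2) = 76/37.

76/37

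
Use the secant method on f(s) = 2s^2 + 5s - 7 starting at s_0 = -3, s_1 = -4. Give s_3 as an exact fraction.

-311/89

f(-3) = -4, f(-4) = 5. s_2 = (-4) - 5·((-4) - (-3))/(5 - (-4)) = -31/9.
f(-4) = 5, f(-31/9) = -40/81. s_3 = (-31/9) - (-40/81)·((-31/9) - (-4))/((-40/81) - 5) = -311/89.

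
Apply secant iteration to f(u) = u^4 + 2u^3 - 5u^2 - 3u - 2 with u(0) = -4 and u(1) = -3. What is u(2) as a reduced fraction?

-218/69

f(-4) = 58, f(-3) = -11. u(2) = (-3) - (-11)·((-3) - (-4))/((-11) - 58) = -218/69.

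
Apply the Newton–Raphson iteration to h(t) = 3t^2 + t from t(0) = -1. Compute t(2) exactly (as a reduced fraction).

-27/65

h'(t) = 6t + 1.
h(-1) = 2, h'(-1) = -5, so t(1) = (-1) - 2/(-5) = -3/5.
h(-3/5) = 12/25, h'(-3/5) = -13/5, so t(2) = (-3/5) - (12/25)/(-13/5) = -27/65.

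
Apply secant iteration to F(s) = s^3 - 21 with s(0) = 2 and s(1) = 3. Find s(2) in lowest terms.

51/19

F(2) = -13, F(3) = 6. s(2) = 3 - 6·(3 - 2)/(6 - (-13)) = 51/19.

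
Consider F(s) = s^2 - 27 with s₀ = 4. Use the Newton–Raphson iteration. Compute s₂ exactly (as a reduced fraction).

F'(s) = 2s.
F(4) = -11, F'(4) = 8, so s₁ = 4 - (-11)/8 = 43/8.
F(43/8) = 121/64, F'(43/8) = 43/4, so s₂ = (43/8) - (121/64)/(43/4) = 3577/688.

3577/688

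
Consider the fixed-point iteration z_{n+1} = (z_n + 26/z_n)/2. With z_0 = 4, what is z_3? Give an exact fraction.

z_1 = (4 + 26/4)/2 = 21/4.
z_2 = (21/4 + 26/(21/4))/2 = 857/168.
z_3 = (857/168 + 26/(857/168))/2 = 1468273/287952.

1468273/287952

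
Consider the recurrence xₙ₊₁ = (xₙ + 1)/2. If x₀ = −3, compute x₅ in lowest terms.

x₁ = ((−3) + 1)/2 = −1.
x₂ = ((−1) + 1)/2 = 0.
x₃ = (0 + 1)/2 = 1/2.
x₄ = ((1/2) + 1)/2 = 3/4.
x₅ = ((3/4) + 1)/2 = 7/8.

7/8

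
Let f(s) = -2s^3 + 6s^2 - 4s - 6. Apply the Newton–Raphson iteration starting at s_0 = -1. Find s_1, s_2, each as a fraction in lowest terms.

f'(s) = -6s^2 + 12s - 4.
f(-1) = 6, f'(-1) = -22, so s_1 = (-1) - 6/(-22) = -8/11.
f(-8/11) = 1134/1331, f'(-8/11) = -1924/121, so s_2 = (-8/11) - (1134/1331)/(-1924/121) = -7129/10582.

s_1 = -8/11, s_2 = -7129/10582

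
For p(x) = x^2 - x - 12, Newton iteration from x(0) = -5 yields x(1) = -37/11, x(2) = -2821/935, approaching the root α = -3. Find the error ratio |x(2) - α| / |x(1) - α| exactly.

4/85

x(1) - α = -37/11 - (-3) = -37/11 + 3 = -4/11, so |x(1) - α| = 4/11.
x(2) - α = -2821/935 - (-3) = -2821/935 + 3 = -16/935, so |x(2) - α| = 16/935.
Ratio = (16/935) / (4/11) = 4/85.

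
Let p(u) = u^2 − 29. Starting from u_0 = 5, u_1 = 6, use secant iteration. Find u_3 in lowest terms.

673/125

p(5) = −4, p(6) = 7. u_2 = 6 − 7·(6 − 5)/(7 − (−4)) = 59/11.
p(6) = 7, p(59/11) = −28/121. u_3 = (59/11) − (−28/121)·((59/11) − 6)/((−28/121) − 7) = 673/125.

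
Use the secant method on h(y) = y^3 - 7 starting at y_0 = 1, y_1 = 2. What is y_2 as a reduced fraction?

h(1) = -6, h(2) = 1. y_2 = 2 - 1·(2 - 1)/(1 - (-6)) = 13/7.

13/7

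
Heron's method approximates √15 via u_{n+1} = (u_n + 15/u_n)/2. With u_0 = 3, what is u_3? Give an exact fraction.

u_1 = (3 + 15/3)/2 = 4.
u_2 = (4 + 15/4)/2 = 31/8.
u_3 = (31/8 + 15/(31/8))/2 = 1921/496.

1921/496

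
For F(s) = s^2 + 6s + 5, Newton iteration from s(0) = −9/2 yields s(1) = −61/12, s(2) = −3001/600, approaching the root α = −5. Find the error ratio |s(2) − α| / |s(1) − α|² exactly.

s(1) − α = −61/12 − (−5) = −61/12 + 5 = −1/12, so |s(1) − α| = 1/12.
s(2) − α = −3001/600 − (−5) = −3001/600 + 5 = −1/600, so |s(2) − α| = 1/600.
|s(1) − α|² = 1/144.
Ratio = (1/600) / (1/144) = 6/25.

6/25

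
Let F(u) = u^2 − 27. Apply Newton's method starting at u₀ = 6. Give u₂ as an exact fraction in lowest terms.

F'(u) = 2u.
F(6) = 9, F'(6) = 12, so u₁ = 6 − 9/12 = 21/4.
F(21/4) = 9/16, F'(21/4) = 21/2, so u₂ = (21/4) − (9/16)/(21/2) = 291/56.

291/56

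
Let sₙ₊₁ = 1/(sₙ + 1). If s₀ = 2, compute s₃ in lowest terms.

s₁ = 1/(2 + 1) = 1/3.
s₂ = 1/(1/3 + 1) = 3/4.
s₃ = 1/(3/4 + 1) = 4/7.

4/7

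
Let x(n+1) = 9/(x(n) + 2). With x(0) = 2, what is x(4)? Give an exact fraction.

x(1) = 9/(2 + 2) = 9/4.
x(2) = 9/(9/4 + 2) = 36/17.
x(3) = 9/(36/17 + 2) = 153/70.
x(4) = 9/(153/70 + 2) = 630/293.

630/293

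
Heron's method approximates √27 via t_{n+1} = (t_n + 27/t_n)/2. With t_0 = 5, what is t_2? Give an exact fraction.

1351/260

t_1 = (5 + 27/5)/2 = 26/5.
t_2 = (26/5 + 27/(26/5))/2 = 1351/260.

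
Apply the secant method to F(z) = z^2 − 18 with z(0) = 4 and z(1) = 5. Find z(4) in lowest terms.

13411/3161

F(4) = −2, F(5) = 7. z(2) = 5 − 7·(5 − 4)/(7 − (−2)) = 38/9.
F(5) = 7, F(38/9) = −14/81. z(3) = (38/9) − (−14/81)·((38/9) − 5)/((−14/81) − 7) = 352/83.
F(38/9) = −14/81, F(352/83) = −98/6889. z(4) = (352/83) − (−98/6889)·((352/83) − (38/9))/((−98/6889) − (−14/81)) = 13411/3161.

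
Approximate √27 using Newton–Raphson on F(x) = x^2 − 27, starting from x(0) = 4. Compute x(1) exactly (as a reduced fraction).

F'(x) = 2x.
F(4) = −11, F'(4) = 8, so x(1) = 4 − (−11)/8 = 43/8.

43/8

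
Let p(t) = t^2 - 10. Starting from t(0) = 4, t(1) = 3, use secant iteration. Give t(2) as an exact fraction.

22/7

p(4) = 6, p(3) = -1. t(2) = 3 - (-1)·(3 - 4)/((-1) - 6) = 22/7.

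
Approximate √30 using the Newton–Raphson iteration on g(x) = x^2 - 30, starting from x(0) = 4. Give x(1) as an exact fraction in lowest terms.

g'(x) = 2x.
g(4) = -14, g'(4) = 8, so x(1) = 4 - (-14)/8 = 23/4.

23/4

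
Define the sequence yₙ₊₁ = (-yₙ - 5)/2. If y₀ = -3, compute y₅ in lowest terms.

-13/8

y₁ = (-(-3) - 5)/2 = -1.
y₂ = (-(-1) - 5)/2 = -2.
y₃ = (-(-2) - 5)/2 = -3/2.
y₄ = (-(-3/2) - 5)/2 = -7/4.
y₅ = (-(-7/4) - 5)/2 = -13/8.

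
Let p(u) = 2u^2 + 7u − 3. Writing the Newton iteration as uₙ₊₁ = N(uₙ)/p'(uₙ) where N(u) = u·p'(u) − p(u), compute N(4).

p'(u) = 4u + 7.
N(u) = u·p'(u) − p(u) = u·(4u + 7) − (2u^2 + 7u − 3) = 2u^2 + 3.
N(4) = 35.

35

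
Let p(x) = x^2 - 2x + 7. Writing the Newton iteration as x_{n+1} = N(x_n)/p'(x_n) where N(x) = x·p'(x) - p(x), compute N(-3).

2

p'(x) = 2x - 2.
N(x) = x·p'(x) - p(x) = x·(2x - 2) - (x^2 - 2x + 7) = x^2 - 7.
N(-3) = 2.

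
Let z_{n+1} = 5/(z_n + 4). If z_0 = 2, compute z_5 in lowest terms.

z_1 = 5/(2 + 4) = 5/6.
z_2 = 5/(5/6 + 4) = 30/29.
z_3 = 5/(30/29 + 4) = 145/146.
z_4 = 5/(145/146 + 4) = 730/729.
z_5 = 5/(730/729 + 4) = 3645/3646.

3645/3646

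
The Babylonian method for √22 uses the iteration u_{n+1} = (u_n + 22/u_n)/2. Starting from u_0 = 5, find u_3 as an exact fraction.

u_1 = (5 + 22/5)/2 = 47/10.
u_2 = (47/10 + 22/(47/10))/2 = 4409/940.
u_3 = (4409/940 + 22/(4409/940))/2 = 38878481/8288920.

38878481/8288920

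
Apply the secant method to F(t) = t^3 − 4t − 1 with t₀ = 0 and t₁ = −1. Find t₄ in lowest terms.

−4571/17945

F(0) = −1, F(−1) = 2. t₂ = (−1) − 2·((−1) − 0)/(2 − (−1)) = −1/3.
F(−1) = 2, F(−1/3) = 8/27. t₃ = (−1/3) − (8/27)·((−1/3) − (−1))/((8/27) − 2) = −5/23.
F(−1/3) = 8/27, F(−5/23) = −1712/12167. t₄ = (−5/23) − (−1712/12167)·((−5/23) − (−1/3))/((−1712/12167) − (8/27)) = −4571/17945.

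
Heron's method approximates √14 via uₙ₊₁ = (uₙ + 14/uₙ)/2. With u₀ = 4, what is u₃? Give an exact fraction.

u₁ = (4 + 14/4)/2 = 15/4.
u₂ = (15/4 + 14/(15/4))/2 = 449/120.
u₃ = (449/120 + 14/(449/120))/2 = 403201/107760.

403201/107760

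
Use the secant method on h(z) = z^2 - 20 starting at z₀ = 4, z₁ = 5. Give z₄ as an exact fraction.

1525/341

h(4) = -4, h(5) = 5. z₂ = 5 - 5·(5 - 4)/(5 - (-4)) = 40/9.
h(5) = 5, h(40/9) = -20/81. z₃ = (40/9) - (-20/81)·((40/9) - 5)/((-20/81) - 5) = 76/17.
h(40/9) = -20/81, h(76/17) = -4/289. z₄ = (76/17) - (-4/289)·((76/17) - (40/9))/((-4/289) - (-20/81)) = 1525/341.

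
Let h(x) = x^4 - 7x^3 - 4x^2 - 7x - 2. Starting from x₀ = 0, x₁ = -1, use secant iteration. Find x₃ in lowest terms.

h(0) = -2, h(-1) = 9. x₂ = (-1) - 9·((-1) - 0)/(9 - (-2)) = -2/11.
h(-1) = 9, h(-2/11) = -11952/14641. x₃ = (-2/11) - (-11952/14641)·((-2/11) - (-1))/((-11952/14641) - 9) = -1330/5323.

-1330/5323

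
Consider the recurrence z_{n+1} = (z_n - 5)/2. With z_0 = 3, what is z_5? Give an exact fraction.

z_1 = (3 - 5)/2 = -1.
z_2 = ((-1) - 5)/2 = -3.
z_3 = ((-3) - 5)/2 = -4.
z_4 = ((-4) - 5)/2 = -9/2.
z_5 = ((-9/2) - 5)/2 = -19/4.

-19/4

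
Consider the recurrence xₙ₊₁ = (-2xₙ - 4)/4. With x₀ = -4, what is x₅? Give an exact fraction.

-9/16

x₁ = (-2·(-4) - 4)/4 = 1.
x₂ = (-2·1 - 4)/4 = -3/2.
x₃ = (-2·(-3/2) - 4)/4 = -1/4.
x₄ = (-2·(-1/4) - 4)/4 = -7/8.
x₅ = (-2·(-7/8) - 4)/4 = -9/16.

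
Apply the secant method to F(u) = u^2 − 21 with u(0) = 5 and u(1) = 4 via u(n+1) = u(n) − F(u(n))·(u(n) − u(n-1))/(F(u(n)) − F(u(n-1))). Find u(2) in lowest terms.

F(5) = 4, F(4) = −5. u(2) = 4 − (−5)·(4 − 5)/((−5) − 4) = 41/9.

41/9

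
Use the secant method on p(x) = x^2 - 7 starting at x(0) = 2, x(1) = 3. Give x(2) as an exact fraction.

p(2) = -3, p(3) = 2. x(2) = 3 - 2·(3 - 2)/(2 - (-3)) = 13/5.

13/5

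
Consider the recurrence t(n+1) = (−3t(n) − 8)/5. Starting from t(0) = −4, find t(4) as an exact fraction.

t(1) = (−3·(−4) − 8)/5 = 4/5.
t(2) = (−3·(4/5) − 8)/5 = −52/25.
t(3) = (−3·(−52/25) − 8)/5 = −44/125.
t(4) = (−3·(−44/125) − 8)/5 = −868/625.

−868/625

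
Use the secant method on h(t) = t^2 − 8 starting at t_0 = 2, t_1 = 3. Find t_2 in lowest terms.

h(2) = −4, h(3) = 1. t_2 = 3 − 1·(3 − 2)/(1 − (−4)) = 14/5.

14/5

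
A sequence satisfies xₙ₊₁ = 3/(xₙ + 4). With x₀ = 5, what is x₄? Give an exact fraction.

x₁ = 3/(5 + 4) = 1/3.
x₂ = 3/(1/3 + 4) = 9/13.
x₃ = 3/(9/13 + 4) = 39/61.
x₄ = 3/(39/61 + 4) = 183/283.

183/283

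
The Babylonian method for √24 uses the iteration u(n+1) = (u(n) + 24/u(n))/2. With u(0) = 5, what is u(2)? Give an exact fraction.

u(1) = (5 + 24/5)/2 = 49/10.
u(2) = (49/10 + 24/(49/10))/2 = 4801/980.

4801/980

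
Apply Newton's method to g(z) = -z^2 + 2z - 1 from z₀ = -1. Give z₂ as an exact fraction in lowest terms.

1/2

g'(z) = -2z + 2.
g(-1) = -4, g'(-1) = 4, so z₁ = (-1) - (-4)/4 = 0.
g(0) = -1, g'(0) = 2, so z₂ = 0 - (-1)/2 = 1/2.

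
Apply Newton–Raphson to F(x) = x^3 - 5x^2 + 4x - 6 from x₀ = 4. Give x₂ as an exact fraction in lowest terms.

348/79

F'(x) = 3x^2 - 10x + 4.
F(4) = -6, F'(4) = 12, so x₁ = 4 - (-6)/12 = 9/2.
F(9/2) = 15/8, F'(9/2) = 79/4, so x₂ = (9/2) - (15/8)/(79/4) = 348/79.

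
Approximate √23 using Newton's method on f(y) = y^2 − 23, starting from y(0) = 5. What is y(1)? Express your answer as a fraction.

f'(y) = 2y.
f(5) = 2, f'(5) = 10, so y(1) = 5 − 2/10 = 24/5.

24/5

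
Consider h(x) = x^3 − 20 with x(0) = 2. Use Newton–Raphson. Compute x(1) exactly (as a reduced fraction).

h'(x) = 3x^2.
h(2) = −12, h'(2) = 12, so x(1) = 2 − (−12)/12 = 3.

3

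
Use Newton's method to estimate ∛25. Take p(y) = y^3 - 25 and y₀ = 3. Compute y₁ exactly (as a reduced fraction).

p'(y) = 3y^2.
p(3) = 2, p'(3) = 27, so y₁ = 3 - 2/27 = 79/27.

79/27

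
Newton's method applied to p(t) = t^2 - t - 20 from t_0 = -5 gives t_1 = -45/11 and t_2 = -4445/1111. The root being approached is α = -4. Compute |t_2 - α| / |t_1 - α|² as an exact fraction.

11/101

t_1 - α = -45/11 - (-4) = -45/11 + 4 = -1/11, so |t_1 - α| = 1/11.
t_2 - α = -4445/1111 - (-4) = -4445/1111 + 4 = -1/1111, so |t_2 - α| = 1/1111.
|t_1 - α|² = 1/121.
Ratio = (1/1111) / (1/121) = 11/101.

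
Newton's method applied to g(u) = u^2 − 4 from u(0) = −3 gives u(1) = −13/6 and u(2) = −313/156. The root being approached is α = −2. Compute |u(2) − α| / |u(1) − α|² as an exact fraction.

3/13

u(1) − α = −13/6 − (−2) = −13/6 + 2 = −1/6, so |u(1) − α| = 1/6.
u(2) − α = −313/156 − (−2) = −313/156 + 2 = −1/156, so |u(2) − α| = 1/156.
|u(1) − α|² = 1/36.
Ratio = (1/156) / (1/36) = 3/13.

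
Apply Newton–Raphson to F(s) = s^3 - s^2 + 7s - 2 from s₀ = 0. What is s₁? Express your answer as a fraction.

2/7

F'(s) = 3s^2 - 2s + 7.
F(0) = -2, F'(0) = 7, so s₁ = 0 - (-2)/7 = 2/7.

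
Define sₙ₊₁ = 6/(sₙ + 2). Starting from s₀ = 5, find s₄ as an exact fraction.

123/71

s₁ = 6/(5 + 2) = 6/7.
s₂ = 6/(6/7 + 2) = 21/10.
s₃ = 6/(21/10 + 2) = 60/41.
s₄ = 6/(60/41 + 2) = 123/71.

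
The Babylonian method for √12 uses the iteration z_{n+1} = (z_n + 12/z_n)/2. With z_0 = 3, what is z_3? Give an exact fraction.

18817/5432

z_1 = (3 + 12/3)/2 = 7/2.
z_2 = (7/2 + 12/(7/2))/2 = 97/28.
z_3 = (97/28 + 12/(97/28))/2 = 18817/5432.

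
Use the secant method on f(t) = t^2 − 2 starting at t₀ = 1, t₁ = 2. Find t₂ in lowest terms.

f(1) = −1, f(2) = 2. t₂ = 2 − 2·(2 − 1)/(2 − (−1)) = 4/3.

4/3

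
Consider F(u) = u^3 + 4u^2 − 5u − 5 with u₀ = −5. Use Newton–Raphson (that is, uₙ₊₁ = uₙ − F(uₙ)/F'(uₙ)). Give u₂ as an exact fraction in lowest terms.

−13757/2853

F'(u) = 3u^2 + 8u − 5.
F(−5) = −5, F'(−5) = 30, so u₁ = (−5) − (−5)/30 = −29/6.
F(−29/6) = −65/216, F'(−29/6) = 317/12, so u₂ = (−29/6) − (−65/216)/(317/12) = −13757/2853.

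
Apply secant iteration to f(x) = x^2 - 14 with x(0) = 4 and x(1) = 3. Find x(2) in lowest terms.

f(4) = 2, f(3) = -5. x(2) = 3 - (-5)·(3 - 4)/((-5) - 2) = 26/7.

26/7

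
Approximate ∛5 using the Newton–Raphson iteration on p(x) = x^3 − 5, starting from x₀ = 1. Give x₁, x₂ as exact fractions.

p'(x) = 3x^2.
p(1) = −4, p'(1) = 3, so x₁ = 1 − (−4)/3 = 7/3.
p(7/3) = 208/27, p'(7/3) = 49/3, so x₂ = (7/3) − (208/27)/(49/3) = 821/441.

x₁ = 7/3, x₂ = 821/441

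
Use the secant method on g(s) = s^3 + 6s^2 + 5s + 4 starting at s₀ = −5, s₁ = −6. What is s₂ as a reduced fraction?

g(−5) = 4, g(−6) = −26. s₂ = (−6) − (−26)·((−6) − (−5))/((−26) − 4) = −77/15.

−77/15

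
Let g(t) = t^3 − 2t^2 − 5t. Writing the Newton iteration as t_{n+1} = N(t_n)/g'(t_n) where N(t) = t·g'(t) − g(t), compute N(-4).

g'(t) = 3t^2 − 4t − 5.
N(t) = t·g'(t) − g(t) = t·(3t^2 − 4t − 5) − (t^3 − 2t^2 − 5t) = 2t^3 − 2t^2.
N(-4) = −160.

−160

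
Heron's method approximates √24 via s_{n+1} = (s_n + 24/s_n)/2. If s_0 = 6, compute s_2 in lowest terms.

s_1 = (6 + 24/6)/2 = 5.
s_2 = (5 + 24/5)/2 = 49/10.

49/10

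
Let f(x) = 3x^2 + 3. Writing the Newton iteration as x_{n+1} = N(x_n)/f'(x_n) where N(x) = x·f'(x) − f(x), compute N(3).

f'(x) = 6x.
N(x) = x·f'(x) − f(x) = x·(6x) − (3x^2 + 3) = 3x^2 − 3.
N(3) = 24.

24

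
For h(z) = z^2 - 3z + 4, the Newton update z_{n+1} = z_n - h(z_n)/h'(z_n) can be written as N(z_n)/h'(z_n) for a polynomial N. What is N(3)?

h'(z) = 2z - 3.
N(z) = z·h'(z) - h(z) = z·(2z - 3) - (z^2 - 3z + 4) = z^2 - 4.
N(3) = 5.

5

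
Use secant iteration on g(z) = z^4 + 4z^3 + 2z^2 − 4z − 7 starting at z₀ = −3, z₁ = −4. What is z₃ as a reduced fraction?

−13632151/4342069

g(−3) = −4, g(−4) = 41. z₂ = (−4) − 41·((−4) − (−3))/(41 − (−4)) = −139/45.
g(−4) = 41, g(−139/45) = −9899204/4100625. z₃ = (−139/45) − (−9899204/4100625)·((−139/45) − (−4))/((−9899204/4100625) − 41) = −13632151/4342069.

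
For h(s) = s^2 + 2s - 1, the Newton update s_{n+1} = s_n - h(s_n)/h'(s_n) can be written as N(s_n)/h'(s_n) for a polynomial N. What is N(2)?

5

h'(s) = 2s + 2.
N(s) = s·h'(s) - h(s) = s·(2s + 2) - (s^2 + 2s - 1) = s^2 + 1.
N(2) = 5.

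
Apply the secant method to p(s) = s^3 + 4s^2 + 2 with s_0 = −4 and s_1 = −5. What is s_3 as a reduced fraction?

−66020/16079

p(−4) = 2, p(−5) = −23. s_2 = (−5) − (−23)·((−5) − (−4))/((−23) − 2) = −102/25.
p(−5) = −23, p(−102/25) = 10442/15625. s_3 = (−102/25) − (10442/15625)·((−102/25) − (−5))/((10442/15625) − (−23)) = −66020/16079.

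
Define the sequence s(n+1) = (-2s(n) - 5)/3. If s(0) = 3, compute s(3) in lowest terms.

-59/27

s(1) = (-2·3 - 5)/3 = -11/3.
s(2) = (-2·(-11/3) - 5)/3 = 7/9.
s(3) = (-2·(7/9) - 5)/3 = -59/27.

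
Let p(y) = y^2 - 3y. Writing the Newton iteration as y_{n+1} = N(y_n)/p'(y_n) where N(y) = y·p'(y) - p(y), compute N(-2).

p'(y) = 2y - 3.
N(y) = y·p'(y) - p(y) = y·(2y - 3) - (y^2 - 3y) = y^2.
N(-2) = 4.

4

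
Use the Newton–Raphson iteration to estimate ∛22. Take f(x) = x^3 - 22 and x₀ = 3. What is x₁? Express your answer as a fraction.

76/27

f'(x) = 3x^2.
f(3) = 5, f'(3) = 27, so x₁ = 3 - 5/27 = 76/27.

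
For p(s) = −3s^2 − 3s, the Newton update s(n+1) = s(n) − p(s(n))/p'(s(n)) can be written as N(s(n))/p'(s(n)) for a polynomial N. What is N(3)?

p'(s) = −6s − 3.
N(s) = s·p'(s) − p(s) = s·(−6s − 3) − (−3s^2 − 3s) = −3s^2.
N(3) = −27.

−27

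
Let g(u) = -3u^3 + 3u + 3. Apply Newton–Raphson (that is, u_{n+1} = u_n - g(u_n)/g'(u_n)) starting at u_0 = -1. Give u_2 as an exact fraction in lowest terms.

-3

g'(u) = -9u^2 + 3.
g(-1) = 3, g'(-1) = -6, so u_1 = (-1) - 3/(-6) = -1/2.
g(-1/2) = 15/8, g'(-1/2) = 3/4, so u_2 = (-1/2) - (15/8)/(3/4) = -3.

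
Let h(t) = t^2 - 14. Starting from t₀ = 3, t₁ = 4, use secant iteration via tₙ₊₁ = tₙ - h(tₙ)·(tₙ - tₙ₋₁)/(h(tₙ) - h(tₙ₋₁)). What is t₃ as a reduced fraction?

h(3) = -5, h(4) = 2. t₂ = 4 - 2·(4 - 3)/(2 - (-5)) = 26/7.
h(4) = 2, h(26/7) = -10/49. t₃ = (26/7) - (-10/49)·((26/7) - 4)/((-10/49) - 2) = 101/27.

101/27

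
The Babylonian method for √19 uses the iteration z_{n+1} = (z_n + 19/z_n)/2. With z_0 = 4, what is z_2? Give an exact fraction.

2441/560

z_1 = (4 + 19/4)/2 = 35/8.
z_2 = (35/8 + 19/(35/8))/2 = 2441/560.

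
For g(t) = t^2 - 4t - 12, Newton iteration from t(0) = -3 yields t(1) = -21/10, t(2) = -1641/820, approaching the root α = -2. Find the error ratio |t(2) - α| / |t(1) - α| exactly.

1/82

t(1) - α = -21/10 - (-2) = -21/10 + 2 = -1/10, so |t(1) - α| = 1/10.
t(2) - α = -1641/820 - (-2) = -1641/820 + 2 = -1/820, so |t(2) - α| = 1/820.
Ratio = (1/820) / (1/10) = 1/82.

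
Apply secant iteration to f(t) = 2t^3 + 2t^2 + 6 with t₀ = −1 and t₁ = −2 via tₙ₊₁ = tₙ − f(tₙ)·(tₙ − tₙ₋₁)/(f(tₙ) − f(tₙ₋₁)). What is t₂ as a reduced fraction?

f(−1) = 6, f(−2) = −2. t₂ = (−2) − (−2)·((−2) − (−1))/((−2) − 6) = −7/4.

−7/4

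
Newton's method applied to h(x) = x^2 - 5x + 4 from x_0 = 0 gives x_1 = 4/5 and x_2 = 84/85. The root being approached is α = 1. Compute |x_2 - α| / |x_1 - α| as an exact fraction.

x_1 - α = 4/5 - 1 = -1/5, so |x_1 - α| = 1/5.
x_2 - α = 84/85 - 1 = -1/85, so |x_2 - α| = 1/85.
Ratio = (1/85) / (1/5) = 1/17.

1/17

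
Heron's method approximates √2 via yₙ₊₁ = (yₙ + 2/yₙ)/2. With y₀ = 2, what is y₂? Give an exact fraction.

17/12

y₁ = (2 + 2/2)/2 = 3/2.
y₂ = (3/2 + 2/(3/2))/2 = 17/12.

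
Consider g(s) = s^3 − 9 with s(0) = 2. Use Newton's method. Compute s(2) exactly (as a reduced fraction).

23401/11250

g'(s) = 3s^2.
g(2) = −1, g'(2) = 12, so s(1) = 2 − (−1)/12 = 25/12.
g(25/12) = 73/1728, g'(25/12) = 625/48, so s(2) = (25/12) − (73/1728)/(625/48) = 23401/11250.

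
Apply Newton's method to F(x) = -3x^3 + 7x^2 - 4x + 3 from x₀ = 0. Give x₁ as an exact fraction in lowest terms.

3/4

F'(x) = -9x^2 + 14x - 4.
F(0) = 3, F'(0) = -4, so x₁ = 0 - 3/(-4) = 3/4.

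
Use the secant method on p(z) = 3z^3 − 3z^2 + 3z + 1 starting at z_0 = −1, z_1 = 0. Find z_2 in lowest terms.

−1/9

p(−1) = −8, p(0) = 1. z_2 = 0 − 1·(0 − (−1))/(1 − (−8)) = −1/9.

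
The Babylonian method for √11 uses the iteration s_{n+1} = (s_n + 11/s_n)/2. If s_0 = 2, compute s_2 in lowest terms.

401/120

s_1 = (2 + 11/2)/2 = 15/4.
s_2 = (15/4 + 11/(15/4))/2 = 401/120.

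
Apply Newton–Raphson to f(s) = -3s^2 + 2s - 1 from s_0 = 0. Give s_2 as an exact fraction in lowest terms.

f'(s) = -6s + 2.
f(0) = -1, f'(0) = 2, so s_1 = 0 - (-1)/2 = 1/2.
f(1/2) = -3/4, f'(1/2) = -1, so s_2 = (1/2) - (-3/4)/(-1) = -1/4.

-1/4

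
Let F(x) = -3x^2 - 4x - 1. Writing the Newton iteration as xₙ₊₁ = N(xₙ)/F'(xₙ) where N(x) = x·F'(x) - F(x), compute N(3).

F'(x) = -6x - 4.
N(x) = x·F'(x) - F(x) = x·(-6x - 4) - (-3x^2 - 4x - 1) = -3x^2 + 1.
N(3) = -26.

-26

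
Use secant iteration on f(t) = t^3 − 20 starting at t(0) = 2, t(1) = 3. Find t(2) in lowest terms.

50/19

f(2) = −12, f(3) = 7. t(2) = 3 − 7·(3 − 2)/(7 − (−12)) = 50/19.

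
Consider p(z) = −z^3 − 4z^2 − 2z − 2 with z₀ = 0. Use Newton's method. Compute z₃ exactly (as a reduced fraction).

p'(z) = −3z^2 − 8z − 2.
p(0) = −2, p'(0) = −2, so z₁ = 0 − (−2)/(−2) = −1.
p(−1) = −3, p'(−1) = 3, so z₂ = (−1) − (−3)/3 = 0.
p(0) = −2, p'(0) = −2, so z₃ = 0 − (−2)/(−2) = −1.

−1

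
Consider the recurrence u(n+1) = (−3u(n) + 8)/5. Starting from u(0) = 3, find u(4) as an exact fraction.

u(1) = (−3·3 + 8)/5 = −1/5.
u(2) = (−3·(−1/5) + 8)/5 = 43/25.
u(3) = (−3·(43/25) + 8)/5 = 71/125.
u(4) = (−3·(71/125) + 8)/5 = 787/625.

787/625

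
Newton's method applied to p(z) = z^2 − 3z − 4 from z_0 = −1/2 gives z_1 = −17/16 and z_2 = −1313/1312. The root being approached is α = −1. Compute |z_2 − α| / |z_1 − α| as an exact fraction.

z_1 − α = −17/16 − (−1) = −17/16 + 1 = −1/16, so |z_1 − α| = 1/16.
z_2 − α = −1313/1312 − (−1) = −1313/1312 + 1 = −1/1312, so |z_2 − α| = 1/1312.
Ratio = (1/1312) / (1/16) = 1/82.

1/82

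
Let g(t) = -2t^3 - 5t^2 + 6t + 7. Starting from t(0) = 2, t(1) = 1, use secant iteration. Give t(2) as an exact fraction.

29/23

g(2) = -17, g(1) = 6. t(2) = 1 - 6·(1 - 2)/(6 - (-17)) = 29/23.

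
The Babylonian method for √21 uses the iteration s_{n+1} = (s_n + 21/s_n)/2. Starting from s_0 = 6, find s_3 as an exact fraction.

s_1 = (6 + 21/6)/2 = 19/4.
s_2 = (19/4 + 21/(19/4))/2 = 697/152.
s_3 = (697/152 + 21/(697/152))/2 = 970993/211888.

970993/211888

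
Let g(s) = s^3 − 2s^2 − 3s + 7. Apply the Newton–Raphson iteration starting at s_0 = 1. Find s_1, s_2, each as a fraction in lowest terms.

s_1 = 7/4, s_2 = 77/26

g'(s) = 3s^2 − 4s − 3.
g(1) = 3, g'(1) = −4, so s_1 = 1 − 3/(−4) = 7/4.
g(7/4) = 63/64, g'(7/4) = −13/16, so s_2 = (7/4) − (63/64)/(−13/16) = 77/26.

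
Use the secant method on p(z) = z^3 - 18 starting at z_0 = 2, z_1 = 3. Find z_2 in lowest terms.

48/19

p(2) = -10, p(3) = 9. z_2 = 3 - 9·(3 - 2)/(9 - (-10)) = 48/19.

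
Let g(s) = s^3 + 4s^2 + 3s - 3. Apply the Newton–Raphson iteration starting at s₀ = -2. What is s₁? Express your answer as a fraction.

-3

g'(s) = 3s^2 + 8s + 3.
g(-2) = -1, g'(-2) = -1, so s₁ = (-2) - (-1)/(-1) = -3.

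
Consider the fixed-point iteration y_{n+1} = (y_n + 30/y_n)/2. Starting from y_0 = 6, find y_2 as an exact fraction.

241/44

y_1 = (6 + 30/6)/2 = 11/2.
y_2 = (11/2 + 30/(11/2))/2 = 241/44.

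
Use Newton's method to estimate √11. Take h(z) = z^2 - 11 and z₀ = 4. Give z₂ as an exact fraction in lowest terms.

1433/432

h'(z) = 2z.
h(4) = 5, h'(4) = 8, so z₁ = 4 - 5/8 = 27/8.
h(27/8) = 25/64, h'(27/8) = 27/4, so z₂ = (27/8) - (25/64)/(27/4) = 1433/432.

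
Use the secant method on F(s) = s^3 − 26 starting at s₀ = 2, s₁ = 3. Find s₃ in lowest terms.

F(2) = −18, F(3) = 1. s₂ = 3 − 1·(3 − 2)/(1 − (−18)) = 56/19.
F(3) = 1, F(56/19) = −2718/6859. s₃ = (56/19) − (−2718/6859)·((56/19) − 3)/((−2718/6859) − 1) = 28370/9577.

28370/9577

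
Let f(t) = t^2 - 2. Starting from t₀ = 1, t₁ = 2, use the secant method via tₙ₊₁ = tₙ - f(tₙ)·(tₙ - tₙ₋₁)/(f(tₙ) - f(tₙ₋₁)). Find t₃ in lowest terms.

7/5

f(1) = -1, f(2) = 2. t₂ = 2 - 2·(2 - 1)/(2 - (-1)) = 4/3.
f(2) = 2, f(4/3) = -2/9. t₃ = (4/3) - (-2/9)·((4/3) - 2)/((-2/9) - 2) = 7/5.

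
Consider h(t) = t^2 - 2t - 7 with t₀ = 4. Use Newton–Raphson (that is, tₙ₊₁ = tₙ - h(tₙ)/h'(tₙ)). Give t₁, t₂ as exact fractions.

h'(t) = 2t - 2.
h(4) = 1, h'(4) = 6, so t₁ = 4 - 1/6 = 23/6.
h(23/6) = 1/36, h'(23/6) = 17/3, so t₂ = (23/6) - (1/36)/(17/3) = 781/204.

t₁ = 23/6, t₂ = 781/204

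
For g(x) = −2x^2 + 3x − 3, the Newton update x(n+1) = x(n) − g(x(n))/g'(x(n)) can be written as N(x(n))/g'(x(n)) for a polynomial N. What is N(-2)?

g'(x) = −4x + 3.
N(x) = x·g'(x) − g(x) = x·(−4x + 3) − (−2x^2 + 3x − 3) = −2x^2 + 3.
N(-2) = −5.

−5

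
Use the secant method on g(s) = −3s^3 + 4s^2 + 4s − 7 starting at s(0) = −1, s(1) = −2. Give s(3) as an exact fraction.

−31561/26293

g(−1) = −4, g(−2) = 25. s(2) = (−2) − 25·((−2) − (−1))/(25 − (−4)) = −33/29.
g(−2) = 25, g(−33/29) = −47600/24389. s(3) = (−33/29) − (−47600/24389)·((−33/29) − (−2))/((−47600/24389) − 25) = −31561/26293.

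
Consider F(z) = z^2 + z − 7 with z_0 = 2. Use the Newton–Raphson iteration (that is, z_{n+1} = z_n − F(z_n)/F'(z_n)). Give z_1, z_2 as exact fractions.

z_1 = 11/5, z_2 = 296/135

F'(z) = 2z + 1.
F(2) = −1, F'(2) = 5, so z_1 = 2 − (−1)/5 = 11/5.
F(11/5) = 1/25, F'(11/5) = 27/5, so z_2 = (11/5) − (1/25)/(27/5) = 296/135.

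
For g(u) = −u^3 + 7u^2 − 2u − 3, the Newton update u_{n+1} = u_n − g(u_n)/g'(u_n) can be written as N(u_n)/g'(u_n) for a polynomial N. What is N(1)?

g'(u) = −3u^2 + 14u − 2.
N(u) = u·g'(u) − g(u) = u·(−3u^2 + 14u − 2) − (−u^3 + 7u^2 − 2u − 3) = −2u^3 + 7u^2 + 3.
N(1) = 8.

8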